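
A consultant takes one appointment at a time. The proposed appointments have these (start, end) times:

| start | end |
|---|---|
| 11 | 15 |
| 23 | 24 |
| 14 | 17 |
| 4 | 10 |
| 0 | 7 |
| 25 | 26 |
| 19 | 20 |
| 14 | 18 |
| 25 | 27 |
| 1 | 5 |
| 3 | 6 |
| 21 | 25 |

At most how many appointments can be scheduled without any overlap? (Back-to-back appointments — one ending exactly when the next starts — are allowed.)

Greedy by earliest finish: after sorting by end time, pick each interval compatible with the last pick.
Sorted by end: (1,5)  (3,6)  (0,7)  (4,10)  (11,15)  (14,17)  (14,18)  (19,20)  (23,24)  (21,25)  (25,26)  (25,27)
take (1,5); skip (3,6); skip (0,7); skip (4,10); take (11,15); take (19,20); take (23,24); take (25,26).
Selected 5 appointments.

5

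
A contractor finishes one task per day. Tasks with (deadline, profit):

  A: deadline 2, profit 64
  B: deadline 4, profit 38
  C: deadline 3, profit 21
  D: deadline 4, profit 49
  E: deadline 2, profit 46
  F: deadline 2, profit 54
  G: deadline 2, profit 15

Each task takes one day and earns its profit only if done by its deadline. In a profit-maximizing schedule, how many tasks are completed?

4

Profit order: A=64 F=54 D=49 E=46 B=38 C=21 G=15
Assign: A→slot 2, F→slot 1, D→slot 4, E skipped, B→slot 3, C skipped, G skipped.
Slots: [1:F] [2:A] [3:B] [4:D]
4 of 7 scheduled.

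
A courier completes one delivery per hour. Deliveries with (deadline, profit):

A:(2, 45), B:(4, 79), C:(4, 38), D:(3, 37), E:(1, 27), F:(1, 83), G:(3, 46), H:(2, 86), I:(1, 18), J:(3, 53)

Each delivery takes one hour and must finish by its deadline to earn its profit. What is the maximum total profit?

301

By profit: H(d2,86), F(d1,83), B(d4,79), J(d3,53), G(d3,46), A(d2,45), C(d4,38), D(d3,37), E(d1,27), I(d1,18)
H→slot 2; F→slot 1; B→slot 4; J→slot 3; G skipped; A skipped; C skipped; D skipped; E skipped; I skipped.
Profit = 83 + 86 + 53 + 79 = 301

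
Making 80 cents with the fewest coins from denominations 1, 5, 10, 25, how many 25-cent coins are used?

3

Greedy: take as many of the largest coin as possible, then repeat with the remainder.
80 − 3×25→5 − 1×5→0
Count of 25: 3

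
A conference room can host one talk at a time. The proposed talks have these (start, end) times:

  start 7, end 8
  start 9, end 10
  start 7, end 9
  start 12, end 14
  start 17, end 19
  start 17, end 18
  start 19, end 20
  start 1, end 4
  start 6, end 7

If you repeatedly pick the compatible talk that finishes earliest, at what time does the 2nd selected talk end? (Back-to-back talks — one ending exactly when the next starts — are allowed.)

Sorted by end: (1,4)  (6,7)  (7,8)  (7,9)  (9,10)  (12,14)  (17,18)  (17,19)  (19,20)
take (1,4); take (6,7); take (7,8); take (9,10); take (12,14); take (17,18); take (19,20).
Selected: (1,4) (6,7) (7,8) (9,10) (12,14) (17,18) (19,20)

7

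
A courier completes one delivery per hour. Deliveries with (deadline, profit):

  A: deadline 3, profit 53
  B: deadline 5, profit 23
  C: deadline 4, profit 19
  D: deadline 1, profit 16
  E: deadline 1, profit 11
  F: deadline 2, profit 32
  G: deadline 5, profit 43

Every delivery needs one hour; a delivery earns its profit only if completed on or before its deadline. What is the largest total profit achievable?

170

Sort by profit descending; place each in the latest free slot ≤ its deadline.
By profit: A(d3,53), G(d5,43), F(d2,32), B(d5,23), C(d4,19), D(d1,16), E(d1,11)
A→slot 3; G→slot 5; F→slot 2; B→slot 4; C→slot 1; D skipped; E skipped.
Profit = 19 + 32 + 53 + 23 + 43 = 170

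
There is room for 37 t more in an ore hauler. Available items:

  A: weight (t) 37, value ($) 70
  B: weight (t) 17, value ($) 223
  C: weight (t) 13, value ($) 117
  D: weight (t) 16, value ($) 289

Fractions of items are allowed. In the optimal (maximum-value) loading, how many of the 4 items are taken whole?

Ratios (sorted): D 18.06, B 13.12, C 9.00, A 1.89
take D (16 @ 289); take B (17 @ 223); take 4/13 of C → 36.00. Capacity used 37/37.
2 item(s) taken whole; one partial (take 4/13 of C).

2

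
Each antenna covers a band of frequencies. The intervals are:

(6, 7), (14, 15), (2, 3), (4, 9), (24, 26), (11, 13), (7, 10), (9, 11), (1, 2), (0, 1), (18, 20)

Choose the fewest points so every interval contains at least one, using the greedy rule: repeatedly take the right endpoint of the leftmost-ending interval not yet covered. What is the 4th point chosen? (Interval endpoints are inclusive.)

11

Sort by right endpoint; whenever an interval is uncovered, place a point at its right end.
Sorted: [0,1] [1,2] [2,3] [6,7] [4,9] [7,10] [9,11] [11,13] [14,15] [18,20] [24,26]
{[0,1],[1,2]} hit by 1; {[2,3]} hit by 3; {[6,7],[4,9],[7,10]} hit by 7; {[9,11],[11,13]} hit by 11; {[14,15]} hit by 15; {[18,20]} hit by 20; {[24,26]} hit by 26.
Points: 1, 3, 7, 11, 15, 20, 26 (7 total).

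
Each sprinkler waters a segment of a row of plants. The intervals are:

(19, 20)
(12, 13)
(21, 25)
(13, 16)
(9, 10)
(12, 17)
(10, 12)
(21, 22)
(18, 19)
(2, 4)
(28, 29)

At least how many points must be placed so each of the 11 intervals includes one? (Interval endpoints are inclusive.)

Process intervals by earliest right end; each time one isn't hit yet, stab at its right endpoint.
By right end: [2,4]  [9,10]  [10,12]  [12,13]  [13,16]  [12,17]  [18,19]  [19,20]  [21,22]  [21,25]  [28,29]
[2,4] uncovered → point at 4; [9,10] uncovered → point at 10; [12,13] uncovered → point at 13; [18,19] uncovered → point at 19; [21,22] uncovered → point at 22; [28,29] uncovered → point at 29.
Points: 4, 10, 13, 19, 22, 29 (6 total).

6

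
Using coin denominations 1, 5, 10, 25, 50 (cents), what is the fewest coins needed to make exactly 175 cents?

Greedy: take as many of the largest coin as possible, then repeat with the remainder.
175 − 3×50→25 − 1×25→0
Total coins = 3 + 1 = 4

4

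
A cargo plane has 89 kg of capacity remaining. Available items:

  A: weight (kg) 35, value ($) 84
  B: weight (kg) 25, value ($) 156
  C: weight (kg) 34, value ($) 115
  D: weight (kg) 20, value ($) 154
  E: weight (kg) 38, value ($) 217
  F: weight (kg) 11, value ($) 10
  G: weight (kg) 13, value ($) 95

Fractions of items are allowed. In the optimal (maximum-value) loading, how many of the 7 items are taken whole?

Greedy by value/weight ratio, highest first.
Order: D (154/20=7.70) > G (95/13=7.31) > B (156/25=6.24) > E (217/38=5.71) > C (115/34=3.38) > A (84/35=2.40) > F (10/11=0.91)
Fill: take D (20 @ 154) → take G (13 @ 95) → take B (25 @ 156) → take 31/38 of E → 177.03; 89/89 used.
3 item(s) taken whole; one partial (take 31/38 of E).

3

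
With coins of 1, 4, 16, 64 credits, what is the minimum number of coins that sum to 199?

7

Use the largest denomination that fits, subtract, and repeat.
199 − 3×64→7 − 1×4→3 − 3×1→0
Total coins = 3 + 1 + 3 = 7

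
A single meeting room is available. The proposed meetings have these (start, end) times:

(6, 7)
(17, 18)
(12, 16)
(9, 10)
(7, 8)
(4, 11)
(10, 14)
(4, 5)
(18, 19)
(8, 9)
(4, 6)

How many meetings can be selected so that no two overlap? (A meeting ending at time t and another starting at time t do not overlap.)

Order by finish time; keep every interval that doesn't clash with the previous kept one.
Sorted by end: (4,5)  (4,6)  (6,7)  (7,8)  (8,9)  (9,10)  (4,11)  (10,14)  (12,16)  (17,18)  (18,19)
take (4,5); skip (4,6); take (6,7); take (7,8); take (8,9); take (9,10); skip (4,11); take (10,14); take (17,18); take (18,19).
Selected 8 meetings.

8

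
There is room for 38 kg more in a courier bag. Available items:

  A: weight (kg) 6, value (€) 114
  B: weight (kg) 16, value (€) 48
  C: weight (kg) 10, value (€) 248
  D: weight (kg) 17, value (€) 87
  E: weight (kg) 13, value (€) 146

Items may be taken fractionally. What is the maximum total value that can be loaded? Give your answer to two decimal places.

Order: C (248/10=24.80) > A (114/6=19.00) > E (146/13=11.23) > D (87/17=5.12) > B (48/16=3.00)
Fill: take C (10 @ 248) → take A (6 @ 114) → take E (13 @ 146) → take 9/17 of D → 46.06; 38/38 used.
Total value = 554.06

554.06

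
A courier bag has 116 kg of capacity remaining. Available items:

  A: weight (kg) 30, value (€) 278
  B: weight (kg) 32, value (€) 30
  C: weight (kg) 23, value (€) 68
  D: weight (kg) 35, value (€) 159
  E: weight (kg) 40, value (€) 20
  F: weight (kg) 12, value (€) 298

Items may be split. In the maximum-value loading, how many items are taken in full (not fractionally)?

4

Sort by value per unit weight and fill in that order.
Order: F (298/12=24.83) > A (278/30=9.27) > D (159/35=4.54) > C (68/23=2.96) > B (30/32=0.94) > E (20/40=0.50)
Fill: take F (12 @ 298) → take A (30 @ 278) → take D (35 @ 159) → take C (23 @ 68) → take 16/32 of B → 15.00; 116/116 used.
4 item(s) taken whole; one partial (take 16/32 of B).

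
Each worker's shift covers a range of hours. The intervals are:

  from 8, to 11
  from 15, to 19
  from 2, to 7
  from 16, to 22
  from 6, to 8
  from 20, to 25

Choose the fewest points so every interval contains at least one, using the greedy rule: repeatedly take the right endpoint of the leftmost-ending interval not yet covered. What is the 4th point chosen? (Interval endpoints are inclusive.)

25

Sort by right endpoint; whenever an interval is uncovered, place a point at its right end.
Sorted: [2,7] [6,8] [8,11] [15,19] [16,22] [20,25]
{[2,7],[6,8]} hit by 7; {[8,11]} hit by 11; {[15,19],[16,22]} hit by 19; {[20,25]} hit by 25.
Points: 7, 11, 19, 25 (4 total).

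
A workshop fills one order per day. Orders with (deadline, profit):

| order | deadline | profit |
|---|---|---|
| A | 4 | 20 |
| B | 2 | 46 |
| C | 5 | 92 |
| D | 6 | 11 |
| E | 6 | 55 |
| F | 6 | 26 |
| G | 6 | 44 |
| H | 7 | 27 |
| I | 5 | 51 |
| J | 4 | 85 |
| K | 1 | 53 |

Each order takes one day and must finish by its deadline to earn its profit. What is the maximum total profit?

409

Take jobs in profit order; each goes to the latest open slot no later than its deadline.
Profit order: C=92 J=85 E=55 K=53 I=51 B=46 G=44 H=27 F=26 A=20 D=11
Assign: C→slot 5, J→slot 4, E→slot 6, K→slot 1, I→slot 3, B→slot 2, G skipped, H→slot 7, F skipped, A skipped, D skipped.
Slots: [1:K] [2:B] [3:I] [4:J] [5:C] [6:E] [7:H]
Profit = 53 + 46 + 51 + 85 + 92 + 55 + 27 = 409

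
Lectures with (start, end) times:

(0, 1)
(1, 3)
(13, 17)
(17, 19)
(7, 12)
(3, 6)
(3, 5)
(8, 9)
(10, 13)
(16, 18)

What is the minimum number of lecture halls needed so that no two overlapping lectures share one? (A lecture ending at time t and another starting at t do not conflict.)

2

The answer is the maximum number of intervals overlapping at any instant.
starts: [0, 1, 3, 3, 7, 8, 10, 13, 16, 17]
ends:   [1, 3, 5, 6, 9, 12, 13, 17, 18, 19]
s0→1 e1→0 s1→1 e3→0 s3→1 s3→2  — peak 2.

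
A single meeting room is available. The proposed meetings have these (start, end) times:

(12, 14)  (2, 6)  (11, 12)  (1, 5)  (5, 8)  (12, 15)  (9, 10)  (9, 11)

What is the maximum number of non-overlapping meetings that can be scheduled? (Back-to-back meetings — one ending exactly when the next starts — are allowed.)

5

Sort by end time and greedily take each interval whose start is ≥ the last chosen end.
Sorted by end: (1,5)  (2,6)  (5,8)  (9,10)  (9,11)  (11,12)  (12,14)  (12,15)
take (1,5); take (5,8); take (9,10); skip (9,11); take (11,12); take (12,14).
Selected 5 meetings.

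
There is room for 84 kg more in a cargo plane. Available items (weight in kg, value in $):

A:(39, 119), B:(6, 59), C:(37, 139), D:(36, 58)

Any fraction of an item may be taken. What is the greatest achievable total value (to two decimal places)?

Greedy by value/weight ratio, highest first.
Order: B (59/6=9.83) > C (139/37=3.76) > A (119/39=3.05) > D (58/36=1.61)
Fill: take B (6 @ 59) → take C (37 @ 139) → take A (39 @ 119) → take 2/36 of D → 3.22; 84/84 used.
Total value = 320.22

320.22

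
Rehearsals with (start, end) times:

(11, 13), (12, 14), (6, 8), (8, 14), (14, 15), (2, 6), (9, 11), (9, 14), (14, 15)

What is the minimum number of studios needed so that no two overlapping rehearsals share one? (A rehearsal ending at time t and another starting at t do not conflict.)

4

Count concurrent intervals with a sweep; the peak is the room count.
starts: [2, 6, 8, 9, 9, 11, 12, 14, 14]
ends:   [6, 8, 11, 13, 14, 14, 14, 15, 15]
s2→1 e6→0 s6→1 e8→0 s8→1 s9→2 s9→3 e11→2 s11→3 s12→4  — peak 4.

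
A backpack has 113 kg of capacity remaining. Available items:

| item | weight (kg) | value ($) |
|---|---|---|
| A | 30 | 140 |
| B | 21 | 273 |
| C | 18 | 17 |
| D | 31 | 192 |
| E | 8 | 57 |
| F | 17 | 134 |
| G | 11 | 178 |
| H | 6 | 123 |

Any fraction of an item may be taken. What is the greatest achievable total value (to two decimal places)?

1045.67

Greedy by value/weight ratio, highest first.
Ratios (sorted): H 20.50, G 16.18, B 13.00, F 7.88, E 7.12, D 6.19, A 4.67, C 0.94
take H (6 @ 123); take G (11 @ 178); take B (21 @ 273); take F (17 @ 134); take E (8 @ 57); take D (31 @ 192); take 19/30 of A → 88.67. Capacity used 113/113.
Total value = 1045.67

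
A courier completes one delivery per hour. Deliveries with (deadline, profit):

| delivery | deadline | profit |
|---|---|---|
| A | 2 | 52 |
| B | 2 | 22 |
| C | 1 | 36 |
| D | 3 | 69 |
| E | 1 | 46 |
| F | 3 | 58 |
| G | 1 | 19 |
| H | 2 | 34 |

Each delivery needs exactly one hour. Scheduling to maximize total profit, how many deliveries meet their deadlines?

Sort by profit descending; place each in the latest free slot ≤ its deadline.
By profit: D(d3,69), F(d3,58), A(d2,52), E(d1,46), C(d1,36), H(d2,34), B(d2,22), G(d1,19)
D→slot 3; F→slot 2; A→slot 1; E skipped; C skipped; H skipped; B skipped; G skipped.
3 of 8 scheduled.

3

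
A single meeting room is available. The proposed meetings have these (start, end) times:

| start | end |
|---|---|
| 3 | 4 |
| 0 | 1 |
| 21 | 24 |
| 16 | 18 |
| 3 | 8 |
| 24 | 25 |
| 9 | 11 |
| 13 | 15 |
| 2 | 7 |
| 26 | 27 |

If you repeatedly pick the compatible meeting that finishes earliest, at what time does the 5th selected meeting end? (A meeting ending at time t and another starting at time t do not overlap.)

By end time: (0,1), (3,4), (2,7), (3,8), (9,11), (13,15), (16,18), (21,24), (24,25), (26,27).
Pick (0,1); next start ≥ 1 → (3,4); next start ≥ 4 → (9,11); next start ≥ 11 → (13,15); next start ≥ 15 → (16,18); next start ≥ 18 → (21,24); next start ≥ 24 → (24,25); next start ≥ 25 → (26,27).
Selected: (0,1) (3,4) (9,11) (13,15) (16,18) (21,24) (24,25) (26,27)

18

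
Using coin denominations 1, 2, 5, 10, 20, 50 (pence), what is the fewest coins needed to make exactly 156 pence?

Greedy: take as many of the largest coin as possible, then repeat with the remainder.
156 = 3×50 + 1×5 + 1×1
Total coins = 3 + 1 + 1 = 5

5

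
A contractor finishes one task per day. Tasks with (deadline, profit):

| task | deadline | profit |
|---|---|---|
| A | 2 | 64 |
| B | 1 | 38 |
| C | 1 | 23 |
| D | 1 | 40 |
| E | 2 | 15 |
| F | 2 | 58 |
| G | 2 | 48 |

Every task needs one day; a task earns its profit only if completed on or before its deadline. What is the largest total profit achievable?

Sort by profit descending; place each in the latest free slot ≤ its deadline.
Profit order: A=64 F=58 G=48 D=40 B=38 C=23 E=15
Assign: A→slot 2, F→slot 1, G skipped, D skipped, B skipped, C skipped, E skipped.
Slots: [1:F] [2:A]
Profit = 58 + 64 = 122

122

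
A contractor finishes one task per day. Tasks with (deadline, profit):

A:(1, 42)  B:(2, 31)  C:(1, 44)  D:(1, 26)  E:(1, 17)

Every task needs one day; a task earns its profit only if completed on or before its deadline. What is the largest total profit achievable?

75

By profit: C(d1,44), A(d1,42), B(d2,31), D(d1,26), E(d1,17)
C→slot 1; A skipped; B→slot 2; D skipped; E skipped.
Profit = 44 + 31 = 75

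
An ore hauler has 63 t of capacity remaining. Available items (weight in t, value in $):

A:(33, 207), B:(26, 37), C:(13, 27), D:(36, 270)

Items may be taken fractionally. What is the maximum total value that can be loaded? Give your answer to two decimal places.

439.36

Ratios (sorted): D 7.50, A 6.27, C 2.08, B 1.42
take D (36 @ 270); take 27/33 of A → 169.36. Capacity used 63/63.
Total value = 439.36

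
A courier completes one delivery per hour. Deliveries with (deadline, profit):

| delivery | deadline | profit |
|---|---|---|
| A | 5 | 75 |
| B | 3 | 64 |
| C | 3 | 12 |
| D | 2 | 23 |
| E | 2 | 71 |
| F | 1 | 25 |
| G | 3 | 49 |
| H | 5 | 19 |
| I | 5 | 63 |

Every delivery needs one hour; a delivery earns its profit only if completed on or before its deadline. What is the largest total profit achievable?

322

Sort by profit descending; place each in the latest free slot ≤ its deadline.
Profit order: A=75 E=71 B=64 I=63 G=49 F=25 D=23 H=19 C=12
Assign: A→slot 5, E→slot 2, B→slot 3, I→slot 4, G→slot 1, F skipped, D skipped, H skipped, C skipped.
Slots: [1:G] [2:E] [3:B] [4:I] [5:A]
Profit = 49 + 71 + 64 + 63 + 75 = 322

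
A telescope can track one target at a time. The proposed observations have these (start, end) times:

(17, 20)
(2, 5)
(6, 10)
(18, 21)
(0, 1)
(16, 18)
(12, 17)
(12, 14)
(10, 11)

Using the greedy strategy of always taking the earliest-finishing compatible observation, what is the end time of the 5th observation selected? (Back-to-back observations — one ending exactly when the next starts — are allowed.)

Sort by end time and greedily take each interval whose start is ≥ the last chosen end.
By end time: (0,1), (2,5), (6,10), (10,11), (12,14), (12,17), (16,18), (17,20), (18,21).
Pick (0,1); next start ≥ 1 → (2,5); next start ≥ 5 → (6,10); next start ≥ 10 → (10,11); next start ≥ 11 → (12,14); next start ≥ 14 → (16,18); next start ≥ 18 → (18,21).
Selected: (0,1) (2,5) (6,10) (10,11) (12,14) (16,18) (18,21)

14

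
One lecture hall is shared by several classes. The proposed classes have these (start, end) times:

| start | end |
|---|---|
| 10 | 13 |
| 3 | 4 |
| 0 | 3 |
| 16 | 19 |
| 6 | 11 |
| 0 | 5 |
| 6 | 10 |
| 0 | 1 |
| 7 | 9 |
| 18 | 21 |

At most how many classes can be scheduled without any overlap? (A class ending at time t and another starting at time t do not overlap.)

Order by finish time; keep every interval that doesn't clash with the previous kept one.
Sorted by end: (0,1)  (0,3)  (3,4)  (0,5)  (7,9)  (6,10)  (6,11)  (10,13)  (16,19)  (18,21)
take (0,1); skip (0,3); take (3,4); take (7,9); skip (6,10); take (10,13); take (16,19).
Selected 5 classes.

5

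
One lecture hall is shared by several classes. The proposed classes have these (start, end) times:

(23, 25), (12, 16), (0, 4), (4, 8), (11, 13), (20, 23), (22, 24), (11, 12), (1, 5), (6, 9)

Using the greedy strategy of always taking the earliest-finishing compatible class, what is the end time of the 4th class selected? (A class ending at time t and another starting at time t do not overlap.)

Greedy by earliest finish: after sorting by end time, pick each interval compatible with the last pick.
Sorted by end: (0,4)  (1,5)  (4,8)  (6,9)  (11,12)  (11,13)  (12,16)  (20,23)  (22,24)  (23,25)
take (0,4); take (4,8); skip (6,9); take (11,12); take (12,16); take (20,23); take (23,25).
Selected: (0,4) (4,8) (11,12) (12,16) (20,23) (23,25)

16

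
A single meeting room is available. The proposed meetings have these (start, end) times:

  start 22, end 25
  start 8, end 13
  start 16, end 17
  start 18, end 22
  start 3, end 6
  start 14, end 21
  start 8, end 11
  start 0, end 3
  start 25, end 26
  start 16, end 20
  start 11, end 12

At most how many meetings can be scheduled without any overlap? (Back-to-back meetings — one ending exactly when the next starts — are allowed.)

Sort by end time and greedily take each interval whose start is ≥ the last chosen end.
Sorted by end: (0,3)  (3,6)  (8,11)  (11,12)  (8,13)  (16,17)  (16,20)  (14,21)  (18,22)  (22,25)  (25,26)
take (0,3); take (3,6); take (8,11); take (11,12); skip (8,13); take (16,17); skip (16,20); take (18,22); take (22,25); take (25,26).
Selected 8 meetings.

8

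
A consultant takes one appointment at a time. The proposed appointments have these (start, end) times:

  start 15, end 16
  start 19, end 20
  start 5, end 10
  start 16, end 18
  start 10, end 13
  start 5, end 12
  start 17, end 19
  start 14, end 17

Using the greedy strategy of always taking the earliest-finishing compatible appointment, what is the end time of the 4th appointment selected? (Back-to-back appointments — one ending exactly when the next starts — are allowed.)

18

Sorted by end: (5,10)  (5,12)  (10,13)  (15,16)  (14,17)  (16,18)  (17,19)  (19,20)
take (5,10); skip (5,12); take (10,13); take (15,16); take (16,18); take (19,20).
Selected: (5,10) (10,13) (15,16) (16,18) (19,20)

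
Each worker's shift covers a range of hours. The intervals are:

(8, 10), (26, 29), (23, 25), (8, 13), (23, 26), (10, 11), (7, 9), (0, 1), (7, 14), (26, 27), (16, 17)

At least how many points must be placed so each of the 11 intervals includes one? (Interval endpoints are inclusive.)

Sort by right endpoint; whenever an interval is uncovered, place a point at its right end.
By right end: [0,1]  [7,9]  [8,10]  [10,11]  [8,13]  [7,14]  [16,17]  [23,25]  [23,26]  [26,27]  [26,29]
[0,1] uncovered → point at 1; [7,9] uncovered → point at 9; [10,11] uncovered → point at 11; [16,17] uncovered → point at 17; [23,25] uncovered → point at 25; [26,27] uncovered → point at 27.
Points: 1, 9, 11, 17, 25, 27 (6 total).

6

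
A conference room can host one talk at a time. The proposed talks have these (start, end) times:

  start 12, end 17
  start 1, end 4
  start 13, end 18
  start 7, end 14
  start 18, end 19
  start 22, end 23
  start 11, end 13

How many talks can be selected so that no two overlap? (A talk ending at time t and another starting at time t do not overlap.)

Sorted by end: (1,4)  (11,13)  (7,14)  (12,17)  (13,18)  (18,19)  (22,23)
take (1,4); take (11,13); take (13,18); take (18,19); take (22,23).
Selected 5 talks.

5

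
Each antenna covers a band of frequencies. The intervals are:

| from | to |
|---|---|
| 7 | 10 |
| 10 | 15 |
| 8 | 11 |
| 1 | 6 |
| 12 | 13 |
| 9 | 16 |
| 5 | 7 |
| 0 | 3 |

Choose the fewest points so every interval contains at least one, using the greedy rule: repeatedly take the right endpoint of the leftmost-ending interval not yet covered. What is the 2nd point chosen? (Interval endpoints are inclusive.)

7

Sort by right endpoint; whenever an interval is uncovered, place a point at its right end.
Sorted: [0,3] [1,6] [5,7] [7,10] [8,11] [12,13] [10,15] [9,16]
{[0,3],[1,6]} hit by 3; {[5,7],[7,10]} hit by 7; {[8,11]} hit by 11; {[12,13],[10,15],[9,16]} hit by 13.
Points: 3, 7, 11, 13 (4 total).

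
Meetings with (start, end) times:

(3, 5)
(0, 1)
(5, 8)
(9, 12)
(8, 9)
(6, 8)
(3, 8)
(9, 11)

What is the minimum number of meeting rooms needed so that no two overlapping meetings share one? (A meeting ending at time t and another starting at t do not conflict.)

Count concurrent intervals with a sweep; the peak is the room count.
Events (time:±→running): 0:+→1 1:-→0 3:+→1 3:+→2 5:-→1 5:+→2 6:+→3 … peak 3.

3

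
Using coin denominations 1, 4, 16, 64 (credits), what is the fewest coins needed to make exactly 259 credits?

259 = 4×64 + 3×1
Total coins = 4 + 3 = 7

7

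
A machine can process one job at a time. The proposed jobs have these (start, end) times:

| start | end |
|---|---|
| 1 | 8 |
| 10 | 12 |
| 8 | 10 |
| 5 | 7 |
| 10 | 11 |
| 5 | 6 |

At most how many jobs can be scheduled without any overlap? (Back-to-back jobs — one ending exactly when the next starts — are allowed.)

3

Order by finish time; keep every interval that doesn't clash with the previous kept one.
Sorted by end: (5,6)  (5,7)  (1,8)  (8,10)  (10,11)  (10,12)
take (5,6); take (8,10); take (10,11).
Selected 3 jobs.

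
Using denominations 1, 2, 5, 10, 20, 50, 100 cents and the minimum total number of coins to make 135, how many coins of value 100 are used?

1

Use the largest denomination that fits, subtract, and repeat.
135 = 1×100 + 1×20 + 1×10 + 1×5
Count of 100: 1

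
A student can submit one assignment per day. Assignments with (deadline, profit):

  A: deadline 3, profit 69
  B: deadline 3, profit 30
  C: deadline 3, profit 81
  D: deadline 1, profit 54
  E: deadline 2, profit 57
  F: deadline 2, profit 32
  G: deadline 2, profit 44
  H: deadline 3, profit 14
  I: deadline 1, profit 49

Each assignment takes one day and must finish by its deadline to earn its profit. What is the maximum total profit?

By profit: C(d3,81), A(d3,69), E(d2,57), D(d1,54), I(d1,49), G(d2,44), F(d2,32), B(d3,30), H(d3,14)
C→slot 3; A→slot 2; E→slot 1; D skipped; I skipped; G skipped; F skipped; B skipped; H skipped.
Profit = 57 + 69 + 81 = 207

207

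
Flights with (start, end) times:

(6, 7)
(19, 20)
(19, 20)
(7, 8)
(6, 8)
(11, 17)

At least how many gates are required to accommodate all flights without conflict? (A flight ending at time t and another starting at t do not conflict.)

Events (time:±→running): 6:+→1 6:+→2 … peak 2.

2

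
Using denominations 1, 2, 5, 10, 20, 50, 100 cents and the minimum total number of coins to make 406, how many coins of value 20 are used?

Use the largest denomination that fits, subtract, and repeat.
406 = 4×100 + 1×5 + 1×1
Count of 20: 0

0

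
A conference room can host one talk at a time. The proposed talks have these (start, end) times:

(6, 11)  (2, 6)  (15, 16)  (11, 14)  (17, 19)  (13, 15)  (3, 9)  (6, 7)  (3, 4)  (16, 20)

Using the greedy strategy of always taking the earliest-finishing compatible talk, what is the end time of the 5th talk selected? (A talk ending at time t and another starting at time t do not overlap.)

Sort by end time and greedily take each interval whose start is ≥ the last chosen end.
By end time: (3,4), (2,6), (6,7), (3,9), (6,11), (11,14), (13,15), (15,16), (17,19), (16,20).
Pick (3,4); next start ≥ 4 → (6,7); next start ≥ 7 → (11,14); next start ≥ 14 → (15,16); next start ≥ 16 → (17,19).
Selected: (3,4) (6,7) (11,14) (15,16) (17,19)

19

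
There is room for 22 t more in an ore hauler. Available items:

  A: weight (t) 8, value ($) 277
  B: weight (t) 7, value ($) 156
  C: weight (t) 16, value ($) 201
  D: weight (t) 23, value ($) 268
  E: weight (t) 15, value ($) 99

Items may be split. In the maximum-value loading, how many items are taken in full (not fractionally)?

2

Order: A (277/8=34.62) > B (156/7=22.29) > C (201/16=12.56) > D (268/23=11.65) > E (99/15=6.60)
Fill: take A (8 @ 277) → take B (7 @ 156) → take 7/16 of C → 87.94; 22/22 used.
2 item(s) taken whole; one partial (take 7/16 of C).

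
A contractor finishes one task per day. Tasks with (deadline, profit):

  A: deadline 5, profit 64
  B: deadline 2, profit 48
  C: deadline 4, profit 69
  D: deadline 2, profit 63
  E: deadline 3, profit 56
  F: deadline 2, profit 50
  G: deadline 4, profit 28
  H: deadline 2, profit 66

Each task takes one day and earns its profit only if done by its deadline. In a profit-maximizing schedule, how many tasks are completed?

By profit: C(d4,69), H(d2,66), A(d5,64), D(d2,63), E(d3,56), F(d2,50), B(d2,48), G(d4,28)
C→slot 4; H→slot 2; A→slot 5; D→slot 1; E→slot 3; F skipped; B skipped; G skipped.
5 of 8 scheduled.

5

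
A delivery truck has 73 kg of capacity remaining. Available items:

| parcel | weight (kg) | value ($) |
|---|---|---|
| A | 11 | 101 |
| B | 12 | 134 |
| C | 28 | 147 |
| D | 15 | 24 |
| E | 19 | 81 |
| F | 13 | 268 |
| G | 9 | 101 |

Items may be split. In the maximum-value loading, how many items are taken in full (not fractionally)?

Greedy by value/weight ratio, highest first.
Ratios (sorted): F 20.62, G 11.22, B 11.17, A 9.18, C 5.25, E 4.26, D 1.60
take F (13 @ 268); take G (9 @ 101); take B (12 @ 134); take A (11 @ 101); take C (28 @ 147). Capacity used 73/73.
5 item(s) taken whole.

5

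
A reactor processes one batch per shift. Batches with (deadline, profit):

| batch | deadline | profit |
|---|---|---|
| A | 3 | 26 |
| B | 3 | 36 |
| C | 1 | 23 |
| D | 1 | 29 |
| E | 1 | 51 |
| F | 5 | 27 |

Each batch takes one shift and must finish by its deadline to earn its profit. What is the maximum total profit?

By profit: E(d1,51), B(d3,36), D(d1,29), F(d5,27), A(d3,26), C(d1,23)
E→slot 1; B→slot 3; D skipped; F→slot 5; A→slot 2; C skipped.
Profit = 51 + 26 + 36 + 27 = 140

140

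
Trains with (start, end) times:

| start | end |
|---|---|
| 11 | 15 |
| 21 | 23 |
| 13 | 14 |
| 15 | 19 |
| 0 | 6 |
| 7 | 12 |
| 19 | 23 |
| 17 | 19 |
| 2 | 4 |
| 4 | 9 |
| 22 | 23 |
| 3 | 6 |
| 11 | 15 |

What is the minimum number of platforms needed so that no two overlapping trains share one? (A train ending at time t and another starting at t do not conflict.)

3

starts: [0, 2, 3, 4, 7, 11, 11, 13, 15, 17, 19, 21, 22]
ends:   [4, 6, 6, 9, 12, 14, 15, 15, 19, 19, 23, 23, 23]
s0→1 s2→2 s3→3  — peak 3.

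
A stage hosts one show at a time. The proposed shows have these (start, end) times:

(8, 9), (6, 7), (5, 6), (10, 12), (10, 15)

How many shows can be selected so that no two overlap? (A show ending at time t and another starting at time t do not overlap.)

4

Sort by end time and greedily take each interval whose start is ≥ the last chosen end.
Sorted by end: (5,6)  (6,7)  (8,9)  (10,12)  (10,15)
take (5,6); take (6,7); take (8,9); take (10,12); skip (10,15).
Selected 4 shows.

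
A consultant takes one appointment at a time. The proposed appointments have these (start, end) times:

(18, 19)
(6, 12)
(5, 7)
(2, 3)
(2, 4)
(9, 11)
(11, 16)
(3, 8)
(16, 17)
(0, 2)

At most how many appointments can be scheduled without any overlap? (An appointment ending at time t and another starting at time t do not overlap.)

Order by finish time; keep every interval that doesn't clash with the previous kept one.
Sorted by end: (0,2)  (2,3)  (2,4)  (5,7)  (3,8)  (9,11)  (6,12)  (11,16)  (16,17)  (18,19)
take (0,2); take (2,3); take (5,7); skip (3,8); take (9,11); skip (6,12); take (11,16); take (16,17); take (18,19).
Selected 7 appointments.

7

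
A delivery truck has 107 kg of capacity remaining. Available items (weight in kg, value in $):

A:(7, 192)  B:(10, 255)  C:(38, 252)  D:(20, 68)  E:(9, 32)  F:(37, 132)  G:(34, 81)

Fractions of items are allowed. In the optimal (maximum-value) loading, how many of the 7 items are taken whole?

5

Greedy by value/weight ratio, highest first.
Order: A (192/7=27.43) > B (255/10=25.50) > C (252/38=6.63) > F (132/37=3.57) > E (32/9=3.56) > D (68/20=3.40) > G (81/34=2.38)
Fill: take A (7 @ 192) → take B (10 @ 255) → take C (38 @ 252) → take F (37 @ 132) → take E (9 @ 32) → take 6/20 of D → 20.40; 107/107 used.
5 item(s) taken whole; one partial (take 6/20 of D).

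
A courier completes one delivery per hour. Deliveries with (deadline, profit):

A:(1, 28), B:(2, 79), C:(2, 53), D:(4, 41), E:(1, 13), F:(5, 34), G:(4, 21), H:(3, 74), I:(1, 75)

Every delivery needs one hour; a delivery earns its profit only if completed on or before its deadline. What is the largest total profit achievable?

Take jobs in profit order; each goes to the latest open slot no later than its deadline.
Profit order: B=79 I=75 H=74 C=53 D=41 F=34 A=28 G=21 E=13
Assign: B→slot 2, I→slot 1, H→slot 3, C skipped, D→slot 4, F→slot 5, A skipped, G skipped, E skipped.
Slots: [1:I] [2:B] [3:H] [4:D] [5:F]
Profit = 75 + 79 + 74 + 41 + 34 = 303

303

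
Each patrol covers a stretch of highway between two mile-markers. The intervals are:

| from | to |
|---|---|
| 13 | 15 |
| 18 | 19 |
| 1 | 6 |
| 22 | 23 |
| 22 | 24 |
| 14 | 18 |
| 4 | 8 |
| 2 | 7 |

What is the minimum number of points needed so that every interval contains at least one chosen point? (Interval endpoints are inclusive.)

4

Process intervals by earliest right end; each time one isn't hit yet, stab at its right endpoint.
By right end: [1,6]  [2,7]  [4,8]  [13,15]  [14,18]  [18,19]  [22,23]  [22,24]
[1,6] uncovered → point at 6; [13,15] uncovered → point at 15; [18,19] uncovered → point at 19; [22,23] uncovered → point at 23.
Points: 6, 15, 19, 23 (4 total).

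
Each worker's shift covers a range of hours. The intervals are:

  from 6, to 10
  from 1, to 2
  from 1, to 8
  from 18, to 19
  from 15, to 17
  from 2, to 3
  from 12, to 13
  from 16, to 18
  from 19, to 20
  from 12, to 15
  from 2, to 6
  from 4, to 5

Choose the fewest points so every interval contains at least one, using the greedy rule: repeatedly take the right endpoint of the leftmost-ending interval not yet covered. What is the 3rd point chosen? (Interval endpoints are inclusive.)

10

Sort by right endpoint; whenever an interval is uncovered, place a point at its right end.
By right end: [1,2]  [2,3]  [4,5]  [2,6]  [1,8]  [6,10]  [12,13]  [12,15]  [15,17]  [16,18]  [18,19]  [19,20]
[1,2] uncovered → point at 2; [4,5] uncovered → point at 5; [6,10] uncovered → point at 10; [12,13] uncovered → point at 13; [15,17] uncovered → point at 17; [18,19] uncovered → point at 19.
Points: 2, 5, 10, 13, 17, 19 (6 total).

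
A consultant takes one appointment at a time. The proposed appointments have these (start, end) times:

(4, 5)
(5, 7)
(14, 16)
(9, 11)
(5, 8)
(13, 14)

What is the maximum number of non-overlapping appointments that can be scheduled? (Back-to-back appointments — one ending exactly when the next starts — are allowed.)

5

Order by finish time; keep every interval that doesn't clash with the previous kept one.
By end time: (4,5), (5,7), (5,8), (9,11), (13,14), (14,16).
Pick (4,5); next start ≥ 5 → (5,7); next start ≥ 7 → (9,11); next start ≥ 11 → (13,14); next start ≥ 14 → (14,16).
Selected 5 appointments.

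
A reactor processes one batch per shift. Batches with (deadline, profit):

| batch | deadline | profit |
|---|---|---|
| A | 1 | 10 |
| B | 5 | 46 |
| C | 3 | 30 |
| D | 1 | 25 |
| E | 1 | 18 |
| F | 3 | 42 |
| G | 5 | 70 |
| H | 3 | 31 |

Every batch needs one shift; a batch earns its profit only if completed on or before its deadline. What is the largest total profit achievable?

By profit: G(d5,70), B(d5,46), F(d3,42), H(d3,31), C(d3,30), D(d1,25), E(d1,18), A(d1,10)
G→slot 5; B→slot 4; F→slot 3; H→slot 2; C→slot 1; D skipped; E skipped; A skipped.
Profit = 30 + 31 + 42 + 46 + 70 = 219

219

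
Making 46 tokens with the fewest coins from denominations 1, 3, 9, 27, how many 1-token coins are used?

1

46 = 1×27 + 2×9 + 1×1
Count of 1: 1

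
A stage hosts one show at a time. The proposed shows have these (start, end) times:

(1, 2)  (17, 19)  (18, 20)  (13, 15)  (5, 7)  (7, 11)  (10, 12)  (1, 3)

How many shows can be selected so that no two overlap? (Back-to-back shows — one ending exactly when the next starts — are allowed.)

Order by finish time; keep every interval that doesn't clash with the previous kept one.
By end time: (1,2), (1,3), (5,7), (7,11), (10,12), (13,15), (17,19), (18,20).
Pick (1,2); next start ≥ 2 → (5,7); next start ≥ 7 → (7,11); next start ≥ 11 → (13,15); next start ≥ 15 → (17,19).
Selected 5 shows.

5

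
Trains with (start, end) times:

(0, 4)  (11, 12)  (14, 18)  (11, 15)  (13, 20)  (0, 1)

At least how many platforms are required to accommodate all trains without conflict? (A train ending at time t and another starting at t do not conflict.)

3

Events (time:±→running): 0:+→1 0:+→2 1:-→1 4:-→0 11:+→1 11:+→2 12:-→1 13:+→2 14:+→3 … peak 3.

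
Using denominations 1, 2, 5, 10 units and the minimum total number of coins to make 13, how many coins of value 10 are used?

1

13 = 1×10 + 1×2 + 1×1
Count of 10: 1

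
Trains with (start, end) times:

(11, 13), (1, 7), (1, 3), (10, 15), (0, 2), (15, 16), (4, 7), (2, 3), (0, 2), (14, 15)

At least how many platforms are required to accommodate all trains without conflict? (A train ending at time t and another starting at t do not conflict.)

The answer is the maximum number of intervals overlapping at any instant.
Events (time:±→running): 0:+→1 0:+→2 1:+→3 1:+→4 … peak 4.

4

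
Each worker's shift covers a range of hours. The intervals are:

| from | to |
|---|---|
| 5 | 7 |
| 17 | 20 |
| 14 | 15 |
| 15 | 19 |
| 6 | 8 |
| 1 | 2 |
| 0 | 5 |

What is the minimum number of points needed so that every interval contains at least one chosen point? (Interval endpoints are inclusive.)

4

Sort by right endpoint; whenever an interval is uncovered, place a point at its right end.
Sorted: [1,2] [0,5] [5,7] [6,8] [14,15] [15,19] [17,20]
{[1,2],[0,5]} hit by 2; {[5,7],[6,8]} hit by 7; {[14,15],[15,19]} hit by 15; {[17,20]} hit by 20.
Points: 2, 7, 15, 20 (4 total).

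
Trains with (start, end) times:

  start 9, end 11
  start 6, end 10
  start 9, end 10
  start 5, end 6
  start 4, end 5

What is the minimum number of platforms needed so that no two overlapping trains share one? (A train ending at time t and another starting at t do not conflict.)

3

Count concurrent intervals with a sweep; the peak is the room count.
starts: [4, 5, 6, 9, 9]
ends:   [5, 6, 10, 10, 11]
s4→1 e5→0 s5→1 e6→0 s6→1 s9→2 s9→3  — peak 3.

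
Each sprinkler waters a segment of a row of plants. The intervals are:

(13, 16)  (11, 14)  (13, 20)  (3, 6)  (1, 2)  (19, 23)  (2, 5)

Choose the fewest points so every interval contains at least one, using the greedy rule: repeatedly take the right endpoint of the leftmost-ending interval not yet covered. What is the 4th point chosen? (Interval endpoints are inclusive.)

23

By right end: [1,2]  [2,5]  [3,6]  [11,14]  [13,16]  [13,20]  [19,23]
[1,2] uncovered → point at 2; [3,6] uncovered → point at 6; [11,14] uncovered → point at 14; [19,23] uncovered → point at 23.
Points: 2, 6, 14, 23 (4 total).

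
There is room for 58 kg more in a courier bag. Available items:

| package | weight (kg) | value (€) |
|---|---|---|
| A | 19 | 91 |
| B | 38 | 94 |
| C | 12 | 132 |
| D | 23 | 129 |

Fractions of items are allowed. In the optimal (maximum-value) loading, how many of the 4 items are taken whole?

3

Ratios (sorted): C 11.00, D 5.61, A 4.79, B 2.47
take C (12 @ 132); take D (23 @ 129); take A (19 @ 91); take 4/38 of B → 9.89. Capacity used 58/58.
3 item(s) taken whole; one partial (take 4/38 of B).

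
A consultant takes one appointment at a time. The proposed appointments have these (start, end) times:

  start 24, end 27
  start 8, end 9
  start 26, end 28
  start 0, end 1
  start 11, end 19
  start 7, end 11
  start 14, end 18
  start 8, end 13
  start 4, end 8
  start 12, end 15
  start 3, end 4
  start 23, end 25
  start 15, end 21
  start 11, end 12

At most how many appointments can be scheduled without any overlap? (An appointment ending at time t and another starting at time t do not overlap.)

Sort by end time and greedily take each interval whose start is ≥ the last chosen end.
By end time: (0,1), (3,4), (4,8), (8,9), (7,11), (11,12), (8,13), (12,15), (14,18), (11,19), (15,21), (23,25), (24,27), (26,28).
Pick (0,1); next start ≥ 1 → (3,4); next start ≥ 4 → (4,8); next start ≥ 8 → (8,9); next start ≥ 9 → (11,12); next start ≥ 12 → (12,15); next start ≥ 15 → (15,21); next start ≥ 21 → (23,25); next start ≥ 25 → (26,28).
Selected 9 appointments.

9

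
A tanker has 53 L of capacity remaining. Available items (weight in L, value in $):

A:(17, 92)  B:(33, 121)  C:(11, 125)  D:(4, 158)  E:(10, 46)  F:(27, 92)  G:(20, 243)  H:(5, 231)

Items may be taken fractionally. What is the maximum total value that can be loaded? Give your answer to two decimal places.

Order: H (231/5=46.20) > D (158/4=39.50) > G (243/20=12.15) > C (125/11=11.36) > A (92/17=5.41) > E (46/10=4.60) > B (121/33=3.67) > F (92/27=3.41)
Fill: take H (5 @ 231) → take D (4 @ 158) → take G (20 @ 243) → take C (11 @ 125) → take 13/17 of A → 70.35; 53/53 used.
Total value = 827.35

827.35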